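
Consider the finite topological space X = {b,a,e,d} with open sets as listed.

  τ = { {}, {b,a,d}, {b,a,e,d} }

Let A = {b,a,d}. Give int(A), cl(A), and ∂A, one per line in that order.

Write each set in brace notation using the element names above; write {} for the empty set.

interior: largest open inside A is {b,a,d} (from {}, {b,a,d})
cl via duality: int({e}) = {}, so X∖{} = {b,a,e,d}
cl∖int = {e}

int(A) = {b,a,d}
cl(A)  = {b,a,e,d}
∂A     = {e}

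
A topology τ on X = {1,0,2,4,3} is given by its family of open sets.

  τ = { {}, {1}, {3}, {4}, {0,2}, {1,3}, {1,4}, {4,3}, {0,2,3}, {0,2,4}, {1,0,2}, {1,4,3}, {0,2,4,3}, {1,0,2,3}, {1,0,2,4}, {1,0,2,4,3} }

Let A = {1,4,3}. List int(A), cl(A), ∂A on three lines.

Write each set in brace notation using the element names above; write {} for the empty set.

U open, U⊆A: {}, {1}, {4}, {3}, {4,3}, {1,3}, {1,4}, {1,4,3}. int(A) = ⋃ = {1,4,3}
X∖A={0,2}, int(X∖A)={0,2}, hence cl(A)={1,4,3}
∂A: remove int from cl → {}

int(A) = {1,4,3}
cl(A)  = {1,4,3}
∂A     = {}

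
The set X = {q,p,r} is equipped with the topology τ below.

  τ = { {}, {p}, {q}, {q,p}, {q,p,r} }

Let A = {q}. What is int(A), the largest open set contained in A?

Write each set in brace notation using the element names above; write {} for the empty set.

opens ⊆ A: {}, {q}; union → int = {q}

{q}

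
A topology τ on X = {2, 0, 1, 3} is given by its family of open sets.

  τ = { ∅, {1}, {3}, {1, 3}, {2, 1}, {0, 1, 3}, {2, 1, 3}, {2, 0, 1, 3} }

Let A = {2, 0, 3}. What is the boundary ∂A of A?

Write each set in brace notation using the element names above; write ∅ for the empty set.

{2, 0}

interior: largest open inside A is {3} (from ∅, {3})
cl via duality: int({1}) = {1}, so X∖{1} = {2, 0, 3}
cl∖int = {2, 0}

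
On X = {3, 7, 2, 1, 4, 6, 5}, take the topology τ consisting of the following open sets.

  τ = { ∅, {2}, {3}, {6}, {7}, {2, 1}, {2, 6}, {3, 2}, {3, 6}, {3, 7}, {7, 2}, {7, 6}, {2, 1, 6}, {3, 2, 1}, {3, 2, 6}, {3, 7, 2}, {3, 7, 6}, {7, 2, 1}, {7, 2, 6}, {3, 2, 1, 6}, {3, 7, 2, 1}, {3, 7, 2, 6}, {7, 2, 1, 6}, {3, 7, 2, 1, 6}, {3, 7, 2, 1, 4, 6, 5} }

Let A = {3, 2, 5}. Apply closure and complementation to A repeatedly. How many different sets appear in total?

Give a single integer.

8

closure: X∖int(X∖A) = X∖{7, 6} = {3, 2, 1, 4, 5}
Let k=closure and c=complement:
  1. A     = {3, 2, 5}
  2. kA    = {3, 2, 1, 4, 5}
  3. cA    = {7, 1, 4, 6}
  4. ckA   = {7, 6}
  5. kcA   = {7, 1, 4, 6, 5}
  6. kckA  = {7, 4, 6, 5}
  7. ckcA  = {3, 2}
  8. ckckA = {3, 2, 1}
— saturated at 8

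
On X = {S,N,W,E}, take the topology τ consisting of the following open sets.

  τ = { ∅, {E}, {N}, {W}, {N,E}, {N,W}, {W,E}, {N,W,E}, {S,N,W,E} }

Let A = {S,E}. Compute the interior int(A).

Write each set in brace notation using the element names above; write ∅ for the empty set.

opens ⊆ A: ∅, {E}; union → int = {E}

{E}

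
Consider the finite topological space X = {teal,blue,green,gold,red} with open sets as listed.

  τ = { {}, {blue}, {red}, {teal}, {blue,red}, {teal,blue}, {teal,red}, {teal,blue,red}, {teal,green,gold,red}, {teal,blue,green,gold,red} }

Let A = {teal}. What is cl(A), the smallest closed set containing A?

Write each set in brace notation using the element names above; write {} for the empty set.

cl via duality: int({blue,green,gold,red}) = {blue,red}, so X∖{blue,red} = {teal,green,gold}

{teal,green,gold}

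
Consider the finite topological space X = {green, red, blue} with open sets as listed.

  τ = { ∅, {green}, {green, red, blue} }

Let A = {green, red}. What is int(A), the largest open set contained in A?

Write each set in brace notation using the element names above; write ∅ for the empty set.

U open, U⊆A: ∅, {green}. int(A) = ⋃ = {green}

{green}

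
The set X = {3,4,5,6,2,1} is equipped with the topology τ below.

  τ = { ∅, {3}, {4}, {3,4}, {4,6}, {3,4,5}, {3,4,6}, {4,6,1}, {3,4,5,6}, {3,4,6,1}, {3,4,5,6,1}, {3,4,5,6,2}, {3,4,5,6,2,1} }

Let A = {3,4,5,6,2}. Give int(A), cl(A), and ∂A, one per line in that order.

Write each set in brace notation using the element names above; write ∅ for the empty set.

int(A) = {3,4,5,6,2}
cl(A)  = {3,4,5,6,2,1}
∂A     = {1}

open subsets of A: ∅, {4}, {3}, {3,4}, {4,6}, {3,4,6}, {3,4,5}, {3,4,5,6}, {3,4,5,6,2}; so int(A) = {3,4,5,6,2}
closure: X∖int(X∖A) = X∖∅ = {3,4,5,6,2,1}
∂A = {3,4,5,6,2,1} minus {3,4,5,6,2} = {1}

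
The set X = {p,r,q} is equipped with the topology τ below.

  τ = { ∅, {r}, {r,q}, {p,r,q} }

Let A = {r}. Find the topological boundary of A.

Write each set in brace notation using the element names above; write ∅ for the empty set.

{p,q}

opens ⊆ A: ∅, {r}; union → int = {r}
complement {p,q}; its interior ∅; cl(A) = X∖∅ = {p,r,q}
boundary = {p,r,q} ∖ {r} = {p,q}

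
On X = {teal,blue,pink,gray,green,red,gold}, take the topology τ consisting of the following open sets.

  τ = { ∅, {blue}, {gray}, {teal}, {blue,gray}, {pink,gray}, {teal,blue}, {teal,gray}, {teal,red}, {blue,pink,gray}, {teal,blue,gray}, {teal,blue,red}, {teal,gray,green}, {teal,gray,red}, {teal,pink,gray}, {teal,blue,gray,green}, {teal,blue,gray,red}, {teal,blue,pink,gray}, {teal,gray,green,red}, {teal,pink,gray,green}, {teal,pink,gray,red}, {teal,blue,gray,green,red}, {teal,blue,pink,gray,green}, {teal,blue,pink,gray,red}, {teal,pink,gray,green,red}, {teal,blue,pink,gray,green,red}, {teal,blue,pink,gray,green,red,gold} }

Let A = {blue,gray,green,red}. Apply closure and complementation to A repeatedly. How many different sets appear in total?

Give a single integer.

10

closure: X∖int(X∖A) = X∖{teal} = {blue,pink,gray,green,red,gold}
Let k=closure and c=complement:
  1. A     = {blue,gray,green,red}
  2. kA    = {blue,pink,gray,green,red,gold}
  3. cA    = {teal,pink,gold}
  4. ckA   = {teal}
  5. kcA   = {teal,pink,green,red,gold}
  6. kckA  = {teal,green,red,gold}
  7. ckcA  = {blue,gray}
  8. ckckA = {blue,pink,gray}
  9. kckcA = {blue,pink,gray,green,gold}
  10. ckckcA = {teal,red}
— saturated at 10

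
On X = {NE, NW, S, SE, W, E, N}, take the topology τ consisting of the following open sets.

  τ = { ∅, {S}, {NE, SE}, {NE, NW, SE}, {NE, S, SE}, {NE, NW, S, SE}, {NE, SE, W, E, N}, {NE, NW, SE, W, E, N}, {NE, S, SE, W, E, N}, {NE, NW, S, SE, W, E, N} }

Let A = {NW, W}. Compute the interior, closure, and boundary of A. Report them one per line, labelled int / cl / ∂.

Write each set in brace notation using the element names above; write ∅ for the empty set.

int(A) = ∅
cl(A)  = {NW, W, E, N}
∂A     = {NW, W, E, N}

U open, U⊆A: ∅. int(A) = ⋃ = ∅
X∖A={NE, S, SE, E, N}, int(X∖A)={NE, S, SE}, hence cl(A)={NW, W, E, N}
∂A: remove int from cl → {NW, W, E, N}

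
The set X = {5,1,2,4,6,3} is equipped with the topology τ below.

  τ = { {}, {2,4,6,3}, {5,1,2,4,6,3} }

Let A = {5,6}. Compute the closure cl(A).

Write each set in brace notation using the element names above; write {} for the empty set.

{5,1,2,4,6,3}

X∖A={1,2,4,3}, int(X∖A)={}, hence cl(A)={5,1,2,4,6,3}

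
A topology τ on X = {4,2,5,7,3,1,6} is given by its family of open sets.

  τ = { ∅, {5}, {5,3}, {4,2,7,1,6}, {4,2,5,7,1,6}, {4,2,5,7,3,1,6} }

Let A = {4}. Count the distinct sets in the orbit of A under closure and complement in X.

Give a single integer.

6

X∖A={2,5,7,3,1,6}, int(X∖A)={5,3}, hence cl(A)={4,2,7,1,6}
Orbit (k=closure, c=complement):
  1. A     = {4}
  2. kA    = {4,2,7,1,6}
  3. cA    = {2,5,7,3,1,6}
  4. ckA   = {5,3}
  5. kcA   = {4,2,5,7,3,1,6}
  6. ckcA  = ∅
(closed under both — stop)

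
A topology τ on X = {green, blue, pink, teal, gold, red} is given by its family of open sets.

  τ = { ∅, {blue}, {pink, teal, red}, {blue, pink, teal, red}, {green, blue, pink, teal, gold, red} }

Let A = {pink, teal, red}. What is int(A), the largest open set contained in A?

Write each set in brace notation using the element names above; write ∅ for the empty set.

open subsets of A: ∅, {pink, teal, red}; so int(A) = {pink, teal, red}

{pink, teal, red}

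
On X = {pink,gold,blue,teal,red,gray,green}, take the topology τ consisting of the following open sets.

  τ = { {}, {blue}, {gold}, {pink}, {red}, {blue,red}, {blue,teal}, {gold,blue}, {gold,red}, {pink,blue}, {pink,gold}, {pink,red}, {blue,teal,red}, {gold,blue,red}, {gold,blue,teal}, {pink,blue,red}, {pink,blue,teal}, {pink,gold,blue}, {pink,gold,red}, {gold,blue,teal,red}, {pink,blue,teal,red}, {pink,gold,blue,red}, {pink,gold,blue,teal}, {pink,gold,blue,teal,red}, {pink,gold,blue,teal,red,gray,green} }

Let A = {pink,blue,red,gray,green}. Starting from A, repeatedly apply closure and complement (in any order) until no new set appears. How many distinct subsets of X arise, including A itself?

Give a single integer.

cl via duality: int({gold,teal}) = {gold}, so X∖{gold} = {pink,blue,teal,red,gray,green}
Write k for closure, c for complement:
  1. A     = {pink,blue,red,gray,green}
  2. kA    = {pink,blue,teal,red,gray,green}
  3. cA    = {gold,teal}
  4. ckA   = {gold}
  5. kcA   = {gold,teal,gray,green}
  6. kckA  = {gold,gray,green}
  7. ckcA  = {pink,blue,red}
  8. ckckA = {pink,blue,teal,red}
applying k or c yields no new set

8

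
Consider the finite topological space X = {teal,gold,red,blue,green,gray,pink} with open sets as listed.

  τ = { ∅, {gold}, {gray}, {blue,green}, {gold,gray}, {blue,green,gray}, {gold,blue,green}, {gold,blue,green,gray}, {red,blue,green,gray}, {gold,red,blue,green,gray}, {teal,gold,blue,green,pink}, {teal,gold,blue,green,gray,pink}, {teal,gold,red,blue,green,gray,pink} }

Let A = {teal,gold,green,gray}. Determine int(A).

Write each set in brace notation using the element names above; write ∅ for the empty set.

open subsets of A: ∅, {gold}, {gray}, {gold,gray}; so int(A) = {gold,gray}

{gold,gray}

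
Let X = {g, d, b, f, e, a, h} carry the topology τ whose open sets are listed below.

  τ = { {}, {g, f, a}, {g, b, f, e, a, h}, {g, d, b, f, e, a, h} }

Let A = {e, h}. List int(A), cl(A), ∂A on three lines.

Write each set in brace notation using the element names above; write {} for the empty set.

U open, U⊆A: {}. int(A) = ⋃ = {}
X∖A={g, d, b, f, a}, int(X∖A)={g, f, a}, hence cl(A)={d, b, e, h}
∂A: remove int from cl → {d, b, e, h}

int(A) = {}
cl(A)  = {d, b, e, h}
∂A     = {d, b, e, h}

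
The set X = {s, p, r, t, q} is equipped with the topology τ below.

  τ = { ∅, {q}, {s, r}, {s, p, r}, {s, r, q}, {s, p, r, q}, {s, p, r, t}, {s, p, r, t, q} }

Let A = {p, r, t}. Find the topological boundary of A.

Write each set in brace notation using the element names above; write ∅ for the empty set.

{s, p, r, t}

open subsets of A: ∅; so int(A) = ∅
closure: X∖int(X∖A) = X∖{q} = {s, p, r, t}
∂A = {s, p, r, t} minus ∅ = {s, p, r, t}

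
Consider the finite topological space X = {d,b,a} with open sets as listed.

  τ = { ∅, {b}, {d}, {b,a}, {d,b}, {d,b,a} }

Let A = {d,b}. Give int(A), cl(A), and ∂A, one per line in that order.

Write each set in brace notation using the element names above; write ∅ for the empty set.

int(A) = {d,b}
cl(A)  = {d,b,a}
∂A     = {a}

U open, U⊆A: ∅, {d}, {b}, {d,b}. int(A) = ⋃ = {d,b}
X∖A={a}, int(X∖A)=∅, hence cl(A)={d,b,a}
∂A: remove int from cl → {a}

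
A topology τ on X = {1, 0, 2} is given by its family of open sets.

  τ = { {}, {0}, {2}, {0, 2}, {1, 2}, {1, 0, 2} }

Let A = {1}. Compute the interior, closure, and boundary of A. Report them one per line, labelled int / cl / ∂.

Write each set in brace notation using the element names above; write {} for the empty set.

int(A) = {}
cl(A)  = {1}
∂A     = {1}

U open, U⊆A: {}. int(A) = ⋃ = {}
X∖A={0, 2}, int(X∖A)={0, 2}, hence cl(A)={1}
∂A: remove int from cl → {1}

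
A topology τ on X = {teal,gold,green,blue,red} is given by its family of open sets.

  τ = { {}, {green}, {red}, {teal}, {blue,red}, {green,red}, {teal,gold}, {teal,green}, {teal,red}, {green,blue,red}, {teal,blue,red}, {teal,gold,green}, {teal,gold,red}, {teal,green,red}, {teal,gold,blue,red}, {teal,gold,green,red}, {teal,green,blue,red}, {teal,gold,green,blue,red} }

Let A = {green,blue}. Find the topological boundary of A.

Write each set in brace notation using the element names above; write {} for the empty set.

open subsets of A: {}, {green}; so int(A) = {green}
closure: X∖int(X∖A) = X∖{teal,gold,red} = {green,blue}
∂A = {green,blue} minus {green} = {blue}

{blue}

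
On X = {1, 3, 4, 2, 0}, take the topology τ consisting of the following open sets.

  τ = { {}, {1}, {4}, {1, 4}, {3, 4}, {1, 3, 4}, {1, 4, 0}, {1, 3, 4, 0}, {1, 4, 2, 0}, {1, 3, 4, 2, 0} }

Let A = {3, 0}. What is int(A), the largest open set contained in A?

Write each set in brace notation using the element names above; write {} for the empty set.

{}

opens ⊆ A: {}; union → int = {}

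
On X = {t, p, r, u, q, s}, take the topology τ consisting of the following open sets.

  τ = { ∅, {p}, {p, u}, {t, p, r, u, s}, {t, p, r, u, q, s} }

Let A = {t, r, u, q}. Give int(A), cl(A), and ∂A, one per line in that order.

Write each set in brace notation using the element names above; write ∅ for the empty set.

int(A) = ∅
cl(A)  = {t, r, u, q, s}
∂A     = {t, r, u, q, s}

open subsets of A: ∅; so int(A) = ∅
closure: X∖int(X∖A) = X∖{p} = {t, r, u, q, s}
∂A = {t, r, u, q, s} minus ∅ = {t, r, u, q, s}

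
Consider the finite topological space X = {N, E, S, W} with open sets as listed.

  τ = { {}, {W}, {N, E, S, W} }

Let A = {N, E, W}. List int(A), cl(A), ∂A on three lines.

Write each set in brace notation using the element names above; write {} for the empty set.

U open, U⊆A: {}, {W}. int(A) = ⋃ = {W}
X∖A={S}, int(X∖A)={}, hence cl(A)={N, E, S, W}
∂A: remove int from cl → {N, E, S}

int(A) = {W}
cl(A)  = {N, E, S, W}
∂A     = {N, E, S}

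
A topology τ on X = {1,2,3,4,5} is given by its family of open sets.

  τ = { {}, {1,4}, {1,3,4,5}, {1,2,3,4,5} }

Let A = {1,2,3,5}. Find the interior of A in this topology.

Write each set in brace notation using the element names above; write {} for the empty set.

{}

interior: largest open inside A is {} (from {})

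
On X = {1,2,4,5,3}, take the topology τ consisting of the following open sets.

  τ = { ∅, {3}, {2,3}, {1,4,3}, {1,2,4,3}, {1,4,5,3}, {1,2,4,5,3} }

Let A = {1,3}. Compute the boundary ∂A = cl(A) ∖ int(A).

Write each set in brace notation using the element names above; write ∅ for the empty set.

{1,2,4,5}

opens ⊆ A: ∅, {3}; union → int = {3}
complement {2,4,5}; its interior ∅; cl(A) = X∖∅ = {1,2,4,5,3}
boundary = {1,2,4,5,3} ∖ {3} = {1,2,4,5}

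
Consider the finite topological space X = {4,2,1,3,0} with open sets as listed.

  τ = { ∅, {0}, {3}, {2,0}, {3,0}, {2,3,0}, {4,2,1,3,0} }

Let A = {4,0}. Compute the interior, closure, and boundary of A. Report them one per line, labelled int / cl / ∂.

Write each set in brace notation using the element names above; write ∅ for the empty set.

opens ⊆ A: ∅, {0}; union → int = {0}
complement {2,1,3}; its interior {3}; cl(A) = X∖{3} = {4,2,1,0}
boundary = {4,2,1,0} ∖ {0} = {4,2,1}

int(A) = {0}
cl(A)  = {4,2,1,0}
∂A     = {4,2,1}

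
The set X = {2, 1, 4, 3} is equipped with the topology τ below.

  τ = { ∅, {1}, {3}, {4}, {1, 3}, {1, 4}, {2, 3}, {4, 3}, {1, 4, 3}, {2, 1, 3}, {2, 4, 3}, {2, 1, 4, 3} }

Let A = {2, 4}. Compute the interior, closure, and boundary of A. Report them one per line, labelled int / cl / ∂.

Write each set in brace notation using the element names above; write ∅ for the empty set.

int(A) = {4}
cl(A)  = {2, 4}
∂A     = {2}

U open, U⊆A: ∅, {4}. int(A) = ⋃ = {4}
X∖A={1, 3}, int(X∖A)={1, 3}, hence cl(A)={2, 4}
∂A: remove int from cl → {2}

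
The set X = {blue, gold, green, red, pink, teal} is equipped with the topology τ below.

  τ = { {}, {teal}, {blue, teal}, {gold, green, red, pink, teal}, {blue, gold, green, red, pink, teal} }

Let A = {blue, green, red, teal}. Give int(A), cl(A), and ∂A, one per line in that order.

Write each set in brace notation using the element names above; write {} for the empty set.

int(A) = {blue, teal}
cl(A)  = {blue, gold, green, red, pink, teal}
∂A     = {gold, green, red, pink}

opens ⊆ A: {}, {teal}, {blue, teal}; union → int = {blue, teal}
complement {gold, pink}; its interior {}; cl(A) = X∖{} = {blue, gold, green, red, pink, teal}
boundary = {blue, gold, green, red, pink, teal} ∖ {blue, teal} = {gold, green, red, pink}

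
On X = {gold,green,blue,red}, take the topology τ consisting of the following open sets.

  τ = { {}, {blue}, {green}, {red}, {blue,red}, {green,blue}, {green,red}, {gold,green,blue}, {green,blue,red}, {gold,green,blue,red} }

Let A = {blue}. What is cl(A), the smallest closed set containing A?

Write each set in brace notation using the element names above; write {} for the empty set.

{gold,blue}

X∖A={gold,green,red}, int(X∖A)={green,red}, hence cl(A)={gold,blue}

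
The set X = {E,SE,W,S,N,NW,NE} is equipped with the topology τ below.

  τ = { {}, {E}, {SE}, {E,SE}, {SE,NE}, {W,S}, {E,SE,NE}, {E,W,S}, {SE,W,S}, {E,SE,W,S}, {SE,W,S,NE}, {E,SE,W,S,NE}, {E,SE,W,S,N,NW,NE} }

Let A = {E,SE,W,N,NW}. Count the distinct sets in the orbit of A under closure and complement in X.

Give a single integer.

X∖A={S,NE}, int(X∖A)={}, hence cl(A)={E,SE,W,S,N,NW,NE}
Orbit (k=closure, c=complement):
  1. A     = {E,SE,W,N,NW}
  2. kA    = {E,SE,W,S,N,NW,NE}
  3. cA    = {S,NE}
  4. ckA   = {}
  5. kcA   = {W,S,N,NW,NE}
  6. ckcA  = {E,SE}
  7. kckcA = {E,SE,N,NW,NE}
  8. ckckcA = {W,S}
  9. kckckcA = {W,S,N,NW}
  10. ckckckcA = {E,SE,NE}
(closed under both — stop)

10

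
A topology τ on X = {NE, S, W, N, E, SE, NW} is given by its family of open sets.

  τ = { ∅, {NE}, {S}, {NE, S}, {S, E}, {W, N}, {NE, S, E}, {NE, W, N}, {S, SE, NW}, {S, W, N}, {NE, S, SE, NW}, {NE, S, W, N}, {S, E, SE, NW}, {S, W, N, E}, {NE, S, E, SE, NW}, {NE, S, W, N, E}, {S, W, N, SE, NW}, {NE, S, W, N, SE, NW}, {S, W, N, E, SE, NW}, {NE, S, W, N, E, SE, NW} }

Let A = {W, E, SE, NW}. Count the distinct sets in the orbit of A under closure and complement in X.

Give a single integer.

8

closure: X∖int(X∖A) = X∖{NE, S} = {W, N, E, SE, NW}
Let k=closure and c=complement:
  1. A     = {W, E, SE, NW}
  2. kA    = {W, N, E, SE, NW}
  3. cA    = {NE, S, N}
  4. ckA   = {NE, S}
  5. kcA   = {NE, S, W, N, E, SE, NW}
  6. kckA  = {NE, S, E, SE, NW}
  7. ckcA  = ∅
  8. ckckA = {W, N}
— saturated at 8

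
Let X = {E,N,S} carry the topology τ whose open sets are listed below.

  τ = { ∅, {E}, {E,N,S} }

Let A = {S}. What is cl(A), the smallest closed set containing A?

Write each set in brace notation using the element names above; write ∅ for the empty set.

X∖A={E,N}, int(X∖A)={E}, hence cl(A)={N,S}

{N,S}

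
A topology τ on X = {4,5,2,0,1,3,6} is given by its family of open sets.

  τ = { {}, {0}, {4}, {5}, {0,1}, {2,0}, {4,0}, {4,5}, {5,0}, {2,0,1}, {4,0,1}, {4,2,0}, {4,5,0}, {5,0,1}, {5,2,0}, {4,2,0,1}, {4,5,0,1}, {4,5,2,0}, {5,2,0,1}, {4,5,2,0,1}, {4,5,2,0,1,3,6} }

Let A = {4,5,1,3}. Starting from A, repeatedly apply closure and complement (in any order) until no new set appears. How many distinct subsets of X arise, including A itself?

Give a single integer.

8

complement {2,0,6}; its interior {2,0}; cl(A) = X∖{2,0} = {4,5,1,3,6}
With k = closure, c = complement:
  1. A     = {4,5,1,3}
  2. kA    = {4,5,1,3,6}
  3. cA    = {2,0,6}
  4. ckA   = {2,0}
  5. kcA   = {2,0,1,3,6}
  6. ckcA  = {4,5}
  7. kckcA = {4,5,3,6}
  8. ckckcA = {2,0,1}
k, c of each give nothing new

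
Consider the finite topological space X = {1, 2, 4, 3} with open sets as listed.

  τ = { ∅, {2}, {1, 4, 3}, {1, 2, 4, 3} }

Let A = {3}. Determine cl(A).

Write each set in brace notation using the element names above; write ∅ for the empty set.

complement {1, 2, 4}; its interior {2}; cl(A) = X∖{2} = {1, 4, 3}

{1, 4, 3}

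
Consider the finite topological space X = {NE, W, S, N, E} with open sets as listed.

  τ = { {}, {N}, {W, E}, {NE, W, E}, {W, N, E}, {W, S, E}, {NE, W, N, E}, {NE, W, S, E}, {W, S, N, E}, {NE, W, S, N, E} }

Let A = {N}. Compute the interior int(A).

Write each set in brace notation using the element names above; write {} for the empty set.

{N}

U open, U⊆A: {}, {N}. int(A) = ⋃ = {N}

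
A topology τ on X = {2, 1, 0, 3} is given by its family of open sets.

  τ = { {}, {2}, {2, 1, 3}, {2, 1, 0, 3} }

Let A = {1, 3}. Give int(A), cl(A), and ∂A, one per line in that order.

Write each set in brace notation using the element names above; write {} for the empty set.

int(A) = {}
cl(A)  = {1, 0, 3}
∂A     = {1, 0, 3}

U open, U⊆A: {}. int(A) = ⋃ = {}
X∖A={2, 0}, int(X∖A)={2}, hence cl(A)={1, 0, 3}
∂A: remove int from cl → {1, 0, 3}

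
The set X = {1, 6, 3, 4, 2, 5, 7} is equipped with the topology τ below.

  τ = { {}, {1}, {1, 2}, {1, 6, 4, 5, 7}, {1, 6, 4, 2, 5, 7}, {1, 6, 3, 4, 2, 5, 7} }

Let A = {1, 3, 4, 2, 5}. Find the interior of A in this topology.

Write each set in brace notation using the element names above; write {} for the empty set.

{1, 2}

U open, U⊆A: {}, {1}, {1, 2}. int(A) = ⋃ = {1, 2}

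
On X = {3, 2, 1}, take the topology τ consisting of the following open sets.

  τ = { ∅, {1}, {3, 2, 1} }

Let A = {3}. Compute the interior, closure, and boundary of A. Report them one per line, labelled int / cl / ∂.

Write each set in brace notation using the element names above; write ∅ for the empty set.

U open, U⊆A: ∅. int(A) = ⋃ = ∅
X∖A={2, 1}, int(X∖A)={1}, hence cl(A)={3, 2}
∂A: remove int from cl → {3, 2}

int(A) = ∅
cl(A)  = {3, 2}
∂A     = {3, 2}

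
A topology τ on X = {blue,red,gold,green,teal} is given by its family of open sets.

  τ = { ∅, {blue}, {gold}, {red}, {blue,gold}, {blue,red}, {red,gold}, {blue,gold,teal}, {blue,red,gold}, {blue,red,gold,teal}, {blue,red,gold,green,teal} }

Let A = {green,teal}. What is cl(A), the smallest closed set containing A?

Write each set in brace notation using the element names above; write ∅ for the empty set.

{green,teal}

cl via duality: int({blue,red,gold}) = {blue,red,gold}, so X∖{blue,red,gold} = {green,teal}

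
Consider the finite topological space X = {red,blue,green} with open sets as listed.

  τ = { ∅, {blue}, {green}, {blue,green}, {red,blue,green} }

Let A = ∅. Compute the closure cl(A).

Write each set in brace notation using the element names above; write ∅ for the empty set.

complement {red,blue,green}; its interior {red,blue,green}; cl(A) = X∖{red,blue,green} = ∅

∅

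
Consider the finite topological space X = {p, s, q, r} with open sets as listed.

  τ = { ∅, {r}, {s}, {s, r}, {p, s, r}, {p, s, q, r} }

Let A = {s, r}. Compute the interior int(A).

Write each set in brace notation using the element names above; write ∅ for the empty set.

{s, r}

interior: largest open inside A is {s, r} (from ∅, {r}, {s}, {s, r})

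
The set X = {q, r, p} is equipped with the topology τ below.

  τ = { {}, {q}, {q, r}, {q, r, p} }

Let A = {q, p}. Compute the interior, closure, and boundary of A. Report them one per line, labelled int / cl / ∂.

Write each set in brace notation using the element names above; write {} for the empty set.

open subsets of A: {}, {q}; so int(A) = {q}
closure: X∖int(X∖A) = X∖{} = {q, r, p}
∂A = {q, r, p} minus {q} = {r, p}

int(A) = {q}
cl(A)  = {q, r, p}
∂A     = {r, p}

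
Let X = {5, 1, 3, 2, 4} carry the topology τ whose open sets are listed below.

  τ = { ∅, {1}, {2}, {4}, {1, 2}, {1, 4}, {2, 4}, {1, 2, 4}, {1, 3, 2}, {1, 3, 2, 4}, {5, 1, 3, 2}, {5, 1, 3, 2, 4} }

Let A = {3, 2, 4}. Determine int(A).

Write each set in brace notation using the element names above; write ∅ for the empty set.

{2, 4}

U open, U⊆A: ∅, {4}, {2}, {2, 4}. int(A) = ⋃ = {2, 4}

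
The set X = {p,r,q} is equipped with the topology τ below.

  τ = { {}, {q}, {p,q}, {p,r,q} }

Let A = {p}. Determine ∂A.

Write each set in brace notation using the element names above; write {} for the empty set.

{p,r}

open subsets of A: {}; so int(A) = {}
closure: X∖int(X∖A) = X∖{q} = {p,r}
∂A = {p,r} minus {} = {p,r}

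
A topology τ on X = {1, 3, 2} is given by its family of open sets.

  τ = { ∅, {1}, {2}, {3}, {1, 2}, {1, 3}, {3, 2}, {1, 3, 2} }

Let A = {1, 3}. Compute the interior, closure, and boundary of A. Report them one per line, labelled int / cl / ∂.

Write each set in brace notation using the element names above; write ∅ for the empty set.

int(A) = {1, 3}
cl(A)  = {1, 3}
∂A     = ∅

interior: largest open inside A is {1, 3} (from ∅, {3}, {1}, {1, 3})
cl via duality: int({2}) = {2}, so X∖{2} = {1, 3}
cl∖int = ∅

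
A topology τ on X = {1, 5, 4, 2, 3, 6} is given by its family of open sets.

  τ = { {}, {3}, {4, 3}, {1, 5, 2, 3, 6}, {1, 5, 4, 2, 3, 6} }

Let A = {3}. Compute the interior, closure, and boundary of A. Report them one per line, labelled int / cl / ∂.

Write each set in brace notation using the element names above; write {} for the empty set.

int(A) = {3}
cl(A)  = {1, 5, 4, 2, 3, 6}
∂A     = {1, 5, 4, 2, 6}

opens ⊆ A: {}, {3}; union → int = {3}
complement {1, 5, 4, 2, 6}; its interior {}; cl(A) = X∖{} = {1, 5, 4, 2, 3, 6}
boundary = {1, 5, 4, 2, 3, 6} ∖ {3} = {1, 5, 4, 2, 6}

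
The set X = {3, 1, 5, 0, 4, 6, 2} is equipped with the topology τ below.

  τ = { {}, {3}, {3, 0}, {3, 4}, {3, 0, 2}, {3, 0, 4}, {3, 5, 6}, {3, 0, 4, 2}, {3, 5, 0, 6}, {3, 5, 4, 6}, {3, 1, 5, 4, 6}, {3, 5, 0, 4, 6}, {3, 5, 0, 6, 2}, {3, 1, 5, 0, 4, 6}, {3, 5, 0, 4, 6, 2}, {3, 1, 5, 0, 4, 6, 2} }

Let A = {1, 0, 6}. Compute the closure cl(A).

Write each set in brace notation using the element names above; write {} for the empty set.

{1, 5, 0, 6, 2}

closure: X∖int(X∖A) = X∖{3, 4} = {1, 5, 0, 6, 2}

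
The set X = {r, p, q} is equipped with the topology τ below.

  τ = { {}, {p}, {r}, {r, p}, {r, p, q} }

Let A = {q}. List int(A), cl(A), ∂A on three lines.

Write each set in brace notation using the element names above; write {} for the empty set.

U open, U⊆A: {}. int(A) = ⋃ = {}
X∖A={r, p}, int(X∖A)={r, p}, hence cl(A)={q}
∂A: remove int from cl → {q}

int(A) = {}
cl(A)  = {q}
∂A     = {q}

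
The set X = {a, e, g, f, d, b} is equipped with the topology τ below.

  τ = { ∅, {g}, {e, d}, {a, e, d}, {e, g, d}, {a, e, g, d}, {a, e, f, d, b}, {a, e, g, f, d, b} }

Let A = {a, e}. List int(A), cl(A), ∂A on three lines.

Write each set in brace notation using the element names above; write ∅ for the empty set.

interior: largest open inside A is ∅ (from ∅)
cl via duality: int({g, f, d, b}) = {g}, so X∖{g} = {a, e, f, d, b}
cl∖int = {a, e, f, d, b}

int(A) = ∅
cl(A)  = {a, e, f, d, b}
∂A     = {a, e, f, d, b}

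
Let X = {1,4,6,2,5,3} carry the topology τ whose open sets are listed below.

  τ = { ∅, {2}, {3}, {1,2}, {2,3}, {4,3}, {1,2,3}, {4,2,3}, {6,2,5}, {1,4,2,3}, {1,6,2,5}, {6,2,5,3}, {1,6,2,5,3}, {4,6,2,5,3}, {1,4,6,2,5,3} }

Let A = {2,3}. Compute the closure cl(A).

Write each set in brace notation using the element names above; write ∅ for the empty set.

closure: X∖int(X∖A) = X∖∅ = {1,4,6,2,5,3}

{1,4,6,2,5,3}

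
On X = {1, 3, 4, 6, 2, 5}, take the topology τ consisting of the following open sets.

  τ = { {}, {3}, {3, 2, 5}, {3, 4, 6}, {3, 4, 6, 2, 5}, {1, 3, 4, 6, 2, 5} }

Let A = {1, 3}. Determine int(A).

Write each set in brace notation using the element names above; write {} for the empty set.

{3}

open subsets of A: {}, {3}; so int(A) = {3}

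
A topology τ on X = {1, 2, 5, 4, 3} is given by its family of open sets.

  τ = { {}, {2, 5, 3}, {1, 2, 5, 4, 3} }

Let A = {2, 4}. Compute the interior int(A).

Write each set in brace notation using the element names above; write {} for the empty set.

open subsets of A: {}; so int(A) = {}

{}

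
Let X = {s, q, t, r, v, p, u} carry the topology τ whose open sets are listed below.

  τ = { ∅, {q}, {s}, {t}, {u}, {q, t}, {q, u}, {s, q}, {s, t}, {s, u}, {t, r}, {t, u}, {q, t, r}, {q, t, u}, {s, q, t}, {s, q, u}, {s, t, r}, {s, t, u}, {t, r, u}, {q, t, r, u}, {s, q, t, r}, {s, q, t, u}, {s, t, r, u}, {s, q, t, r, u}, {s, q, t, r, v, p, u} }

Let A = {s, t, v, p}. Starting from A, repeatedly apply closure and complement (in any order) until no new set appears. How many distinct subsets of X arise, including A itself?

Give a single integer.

complement {q, r, u}; its interior {q, u}; cl(A) = X∖{q, u} = {s, t, r, v, p}
With k = closure, c = complement:
  1. A     = {s, t, v, p}
  2. kA    = {s, t, r, v, p}
  3. cA    = {q, r, u}
  4. ckA   = {q, u}
  5. kcA   = {q, r, v, p, u}
  6. kckA  = {q, v, p, u}
  7. ckcA  = {s, t}
  8. ckckA = {s, t, r}
k, c of each give nothing new

8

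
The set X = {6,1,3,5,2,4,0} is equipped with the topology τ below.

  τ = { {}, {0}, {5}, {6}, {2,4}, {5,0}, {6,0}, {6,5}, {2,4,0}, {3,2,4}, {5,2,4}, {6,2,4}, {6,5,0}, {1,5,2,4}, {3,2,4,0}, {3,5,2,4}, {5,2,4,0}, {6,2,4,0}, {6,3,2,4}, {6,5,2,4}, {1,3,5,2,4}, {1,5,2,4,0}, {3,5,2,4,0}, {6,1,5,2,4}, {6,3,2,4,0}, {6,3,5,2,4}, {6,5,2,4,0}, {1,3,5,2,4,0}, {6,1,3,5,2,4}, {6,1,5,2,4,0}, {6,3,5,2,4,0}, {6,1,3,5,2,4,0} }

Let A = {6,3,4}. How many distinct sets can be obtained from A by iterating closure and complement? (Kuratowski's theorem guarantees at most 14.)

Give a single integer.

8

X∖A={1,5,2,0}, int(X∖A)={5,0}, hence cl(A)={6,1,3,2,4}
Orbit (k=closure, c=complement):
  1. A     = {6,3,4}
  2. kA    = {6,1,3,2,4}
  3. cA    = {1,5,2,0}
  4. ckA   = {5,0}
  5. kcA   = {1,3,5,2,4,0}
  6. kckA  = {1,5,0}
  7. ckcA  = {6}
  8. ckckA = {6,3,2,4}
(closed under both — stop)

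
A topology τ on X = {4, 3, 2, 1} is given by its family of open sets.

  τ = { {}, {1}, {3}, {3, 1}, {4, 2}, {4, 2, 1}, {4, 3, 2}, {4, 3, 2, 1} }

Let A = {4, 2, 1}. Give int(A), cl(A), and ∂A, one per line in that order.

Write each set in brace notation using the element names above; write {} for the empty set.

interior: largest open inside A is {4, 2, 1} (from {}, {1}, {4, 2}, {4, 2, 1})
cl via duality: int({3}) = {3}, so X∖{3} = {4, 2, 1}
cl∖int = {}

int(A) = {4, 2, 1}
cl(A)  = {4, 2, 1}
∂A     = {}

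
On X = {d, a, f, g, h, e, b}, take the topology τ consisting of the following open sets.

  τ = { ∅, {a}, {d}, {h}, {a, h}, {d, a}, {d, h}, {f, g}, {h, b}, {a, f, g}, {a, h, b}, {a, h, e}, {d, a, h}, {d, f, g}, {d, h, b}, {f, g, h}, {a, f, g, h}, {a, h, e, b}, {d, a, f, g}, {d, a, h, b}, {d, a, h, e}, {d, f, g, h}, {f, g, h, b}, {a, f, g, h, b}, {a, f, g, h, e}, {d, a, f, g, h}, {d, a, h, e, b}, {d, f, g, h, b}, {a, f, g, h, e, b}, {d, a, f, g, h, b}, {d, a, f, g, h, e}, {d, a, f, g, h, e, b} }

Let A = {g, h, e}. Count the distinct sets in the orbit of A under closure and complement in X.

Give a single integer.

cl via duality: int({d, a, f, b}) = {d, a}, so X∖{d, a} = {f, g, h, e, b}
Write k for closure, c for complement:
  1. A     = {g, h, e}
  2. kA    = {f, g, h, e, b}
  3. cA    = {d, a, f, b}
  4. ckA   = {d, a}
  5. kcA   = {d, a, f, g, e, b}
  6. kckA  = {d, a, e}
  7. ckcA  = {h}
  8. ckckA = {f, g, h, b}
  9. kckcA = {h, e, b}
  10. ckckcA = {d, a, f, g}
  11. kckckcA = {d, a, f, g, e}
  12. ckckckcA = {h, b}
applying k or c yields no new set

12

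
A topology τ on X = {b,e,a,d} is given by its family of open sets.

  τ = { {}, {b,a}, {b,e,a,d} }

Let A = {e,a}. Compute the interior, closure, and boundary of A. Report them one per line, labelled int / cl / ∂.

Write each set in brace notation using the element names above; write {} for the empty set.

open subsets of A: {}; so int(A) = {}
closure: X∖int(X∖A) = X∖{} = {b,e,a,d}
∂A = {b,e,a,d} minus {} = {b,e,a,d}

int(A) = {}
cl(A)  = {b,e,a,d}
∂A     = {b,e,a,d}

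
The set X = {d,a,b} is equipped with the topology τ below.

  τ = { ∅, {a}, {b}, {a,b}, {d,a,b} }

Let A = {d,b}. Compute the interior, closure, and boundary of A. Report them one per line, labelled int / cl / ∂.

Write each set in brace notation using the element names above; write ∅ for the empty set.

interior: largest open inside A is {b} (from ∅, {b})
cl via duality: int({a}) = {a}, so X∖{a} = {d,b}
cl∖int = {d}

int(A) = {b}
cl(A)  = {d,b}
∂A     = {d}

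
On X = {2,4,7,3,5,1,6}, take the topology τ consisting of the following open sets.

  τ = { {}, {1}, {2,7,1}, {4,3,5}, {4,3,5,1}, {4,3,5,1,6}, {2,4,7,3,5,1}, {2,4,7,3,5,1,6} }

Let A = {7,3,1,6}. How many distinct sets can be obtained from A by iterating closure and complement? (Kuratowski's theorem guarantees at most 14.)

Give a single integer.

complement {2,4,5}; its interior {}; cl(A) = X∖{} = {2,4,7,3,5,1,6}
With k = closure, c = complement:
  1. A     = {7,3,1,6}
  2. kA    = {2,4,7,3,5,1,6}
  3. cA    = {2,4,5}
  4. ckA   = {}
  5. kcA   = {2,4,7,3,5,6}
  6. ckcA  = {1}
  7. kckcA = {2,7,1,6}
  8. ckckcA = {4,3,5}
  9. kckckcA = {4,3,5,6}
  10. ckckckcA = {2,7,1}
k, c of each give nothing new

10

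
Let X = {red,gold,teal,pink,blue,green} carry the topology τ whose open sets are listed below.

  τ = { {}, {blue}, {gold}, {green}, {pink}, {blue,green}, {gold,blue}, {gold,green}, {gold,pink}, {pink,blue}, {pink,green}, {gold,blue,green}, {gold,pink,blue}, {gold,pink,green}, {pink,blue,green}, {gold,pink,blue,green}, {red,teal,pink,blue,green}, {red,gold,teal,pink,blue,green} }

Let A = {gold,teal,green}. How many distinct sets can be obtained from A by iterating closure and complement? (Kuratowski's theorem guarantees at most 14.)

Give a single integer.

cl via duality: int({red,pink,blue}) = {pink,blue}, so X∖{pink,blue} = {red,gold,teal,green}
Write k for closure, c for complement:
  1. A     = {gold,teal,green}
  2. kA    = {red,gold,teal,green}
  3. cA    = {red,pink,blue}
  4. ckA   = {pink,blue}
  5. kcA   = {red,teal,pink,blue}
  6. ckcA  = {gold,green}
applying k or c yields no new set

6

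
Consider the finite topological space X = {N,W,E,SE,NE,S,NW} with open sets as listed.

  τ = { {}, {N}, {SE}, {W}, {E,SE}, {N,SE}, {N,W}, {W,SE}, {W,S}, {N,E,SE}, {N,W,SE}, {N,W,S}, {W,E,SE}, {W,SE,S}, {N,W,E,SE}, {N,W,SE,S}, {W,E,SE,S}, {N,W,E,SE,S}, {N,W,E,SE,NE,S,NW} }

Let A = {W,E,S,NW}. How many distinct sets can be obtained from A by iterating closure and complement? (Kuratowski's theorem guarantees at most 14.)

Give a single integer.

X∖A={N,SE,NE}, int(X∖A)={N,SE}, hence cl(A)={W,E,NE,S,NW}
Orbit (k=closure, c=complement):
  1. A     = {W,E,S,NW}
  2. kA    = {W,E,NE,S,NW}
  3. cA    = {N,SE,NE}
  4. ckA   = {N,SE}
  5. kcA   = {N,E,SE,NE,NW}
  6. ckcA  = {W,S}
  7. kckcA = {W,NE,S,NW}
  8. ckckcA = {N,E,SE}
(closed under both — stop)

8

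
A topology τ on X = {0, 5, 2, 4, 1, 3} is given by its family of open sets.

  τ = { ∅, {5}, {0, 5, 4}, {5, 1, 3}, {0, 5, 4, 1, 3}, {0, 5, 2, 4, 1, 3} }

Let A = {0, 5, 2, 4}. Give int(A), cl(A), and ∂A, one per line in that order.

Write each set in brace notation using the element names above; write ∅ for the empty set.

int(A) = {0, 5, 4}
cl(A)  = {0, 5, 2, 4, 1, 3}
∂A     = {2, 1, 3}

opens ⊆ A: ∅, {5}, {0, 5, 4}; union → int = {0, 5, 4}
complement {1, 3}; its interior ∅; cl(A) = X∖∅ = {0, 5, 2, 4, 1, 3}
boundary = {0, 5, 2, 4, 1, 3} ∖ {0, 5, 4} = {2, 1, 3}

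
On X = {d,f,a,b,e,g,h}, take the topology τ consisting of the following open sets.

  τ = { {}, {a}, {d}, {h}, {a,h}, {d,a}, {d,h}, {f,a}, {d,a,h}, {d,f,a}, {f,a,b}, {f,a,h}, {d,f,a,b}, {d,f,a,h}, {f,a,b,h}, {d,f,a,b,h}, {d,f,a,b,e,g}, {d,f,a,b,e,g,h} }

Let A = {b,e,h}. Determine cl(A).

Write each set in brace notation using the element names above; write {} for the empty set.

{b,e,g,h}

closure: X∖int(X∖A) = X∖{d,f,a} = {b,e,g,h}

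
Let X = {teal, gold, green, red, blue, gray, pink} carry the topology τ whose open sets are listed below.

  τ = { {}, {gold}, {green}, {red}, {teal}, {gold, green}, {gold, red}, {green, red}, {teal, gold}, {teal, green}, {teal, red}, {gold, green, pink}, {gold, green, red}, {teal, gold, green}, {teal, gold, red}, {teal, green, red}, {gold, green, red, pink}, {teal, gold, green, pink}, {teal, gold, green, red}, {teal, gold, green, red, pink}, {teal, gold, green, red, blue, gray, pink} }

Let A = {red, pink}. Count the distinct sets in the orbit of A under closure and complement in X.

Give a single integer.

8

cl via duality: int({teal, gold, green, blue, gray}) = {teal, gold, green}, so X∖{teal, gold, green} = {red, blue, gray, pink}
Write k for closure, c for complement:
  1. A     = {red, pink}
  2. kA    = {red, blue, gray, pink}
  3. cA    = {teal, gold, green, blue, gray}
  4. ckA   = {teal, gold, green}
  5. kcA   = {teal, gold, green, blue, gray, pink}
  6. ckcA  = {red}
  7. kckcA = {red, blue, gray}
  8. ckckcA = {teal, gold, green, pink}
applying k or c yields no new set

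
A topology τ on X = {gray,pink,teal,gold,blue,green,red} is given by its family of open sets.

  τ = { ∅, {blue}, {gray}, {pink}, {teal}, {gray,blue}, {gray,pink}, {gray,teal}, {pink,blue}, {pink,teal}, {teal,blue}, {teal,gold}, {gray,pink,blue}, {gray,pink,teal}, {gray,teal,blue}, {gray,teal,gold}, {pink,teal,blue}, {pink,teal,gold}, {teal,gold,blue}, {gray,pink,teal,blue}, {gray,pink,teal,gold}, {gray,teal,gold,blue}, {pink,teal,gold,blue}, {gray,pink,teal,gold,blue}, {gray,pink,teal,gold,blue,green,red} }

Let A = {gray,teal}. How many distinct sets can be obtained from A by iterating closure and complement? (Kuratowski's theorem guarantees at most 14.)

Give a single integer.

6

complement {pink,gold,blue,green,red}; its interior {pink,blue}; cl(A) = X∖{pink,blue} = {gray,teal,gold,green,red}
With k = closure, c = complement:
  1. A     = {gray,teal}
  2. kA    = {gray,teal,gold,green,red}
  3. cA    = {pink,gold,blue,green,red}
  4. ckA   = {pink,blue}
  5. kckA  = {pink,blue,green,red}
  6. ckckA = {gray,teal,gold}
k, c of each give nothing new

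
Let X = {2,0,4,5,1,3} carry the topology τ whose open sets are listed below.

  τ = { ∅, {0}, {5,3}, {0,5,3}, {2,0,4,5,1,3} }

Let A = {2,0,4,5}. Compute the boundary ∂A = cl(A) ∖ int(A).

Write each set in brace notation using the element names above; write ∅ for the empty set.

open subsets of A: ∅, {0}; so int(A) = {0}
closure: X∖int(X∖A) = X∖∅ = {2,0,4,5,1,3}
∂A = {2,0,4,5,1,3} minus {0} = {2,4,5,1,3}

{2,4,5,1,3}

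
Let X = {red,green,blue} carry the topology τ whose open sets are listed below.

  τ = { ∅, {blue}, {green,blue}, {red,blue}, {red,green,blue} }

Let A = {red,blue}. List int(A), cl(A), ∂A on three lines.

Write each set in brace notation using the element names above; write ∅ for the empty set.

U open, U⊆A: ∅, {blue}, {red,blue}. int(A) = ⋃ = {red,blue}
X∖A={green}, int(X∖A)=∅, hence cl(A)={red,green,blue}
∂A: remove int from cl → {green}

int(A) = {red,blue}
cl(A)  = {red,green,blue}
∂A     = {green}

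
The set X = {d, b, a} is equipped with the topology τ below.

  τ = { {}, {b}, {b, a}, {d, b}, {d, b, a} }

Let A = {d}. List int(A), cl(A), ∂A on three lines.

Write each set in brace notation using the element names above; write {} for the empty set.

interior: largest open inside A is {} (from {})
cl via duality: int({b, a}) = {b, a}, so X∖{b, a} = {d}
cl∖int = {d}

int(A) = {}
cl(A)  = {d}
∂A     = {d}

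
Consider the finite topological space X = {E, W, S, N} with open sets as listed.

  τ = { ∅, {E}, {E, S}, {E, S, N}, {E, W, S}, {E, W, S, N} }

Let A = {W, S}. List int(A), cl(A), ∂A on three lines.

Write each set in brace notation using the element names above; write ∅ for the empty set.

int(A) = ∅
cl(A)  = {W, S, N}
∂A     = {W, S, N}

U open, U⊆A: ∅. int(A) = ⋃ = ∅
X∖A={E, N}, int(X∖A)={E}, hence cl(A)={W, S, N}
∂A: remove int from cl → {W, S, N}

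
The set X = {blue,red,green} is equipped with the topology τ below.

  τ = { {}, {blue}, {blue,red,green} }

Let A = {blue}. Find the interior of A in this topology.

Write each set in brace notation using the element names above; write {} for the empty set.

U open, U⊆A: {}, {blue}. int(A) = ⋃ = {blue}

{blue}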